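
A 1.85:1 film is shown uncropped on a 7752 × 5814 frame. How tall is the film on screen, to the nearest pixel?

4190 px

Since 1.850 > 1.333, the film is width-limited.
Content height = 7752 / 1.850 ≈ 4190.27 px.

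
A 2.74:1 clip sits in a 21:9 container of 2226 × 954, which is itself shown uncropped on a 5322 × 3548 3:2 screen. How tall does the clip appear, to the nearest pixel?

2.74:1 in 2226×954: fills the width, so the clip is 2226.00 × 812.41.
Second fit — the 21:9 canvas into 5322×3548 spans the width: 5322.00 × 2280.86 (×2.3908 from 2226×954).
The clip scales with it: height 812.41 × 2.3908 ≈ 1942.34.

1942 px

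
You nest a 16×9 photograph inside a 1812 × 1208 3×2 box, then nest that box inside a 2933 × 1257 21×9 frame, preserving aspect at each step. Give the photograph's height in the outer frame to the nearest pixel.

Inside the 1812×1208 canvas the photograph is width-limited at 1812.00 × 1019.25.
Second fit — the 3×2 canvas into 2933×1257 spans the height: 1885.50 × 1257.00 (×1.0406 from 1812×1208).
The photograph scales with it: height 1019.25 × 1.0406 ≈ 1060.59.

1061 px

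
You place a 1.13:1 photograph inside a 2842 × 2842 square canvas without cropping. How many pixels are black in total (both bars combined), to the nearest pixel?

929208 pixels

1.13:1 (1.130) > square (1.000), so the photograph fills the width.
That makes the image 2515.0442 px tall (2842 / 1.130).
2842 − 2515.0442 = 326.9558 px of bars.
Bar area = 326.9558 × 2842 ≈ 929208 px.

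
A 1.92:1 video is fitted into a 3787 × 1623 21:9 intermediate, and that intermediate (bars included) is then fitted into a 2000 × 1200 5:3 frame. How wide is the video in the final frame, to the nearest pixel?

1646 px

First fit — 1.92:1 into 3787×1623 spans the height: 3116.16 × 1623.00.
The 21:9 canvas is width-limited in 2000×1200, giving 2000.00 × 857.14; scale factor 0.5281.
Applying the same ×0.5281: 3116.16 → 1645.71.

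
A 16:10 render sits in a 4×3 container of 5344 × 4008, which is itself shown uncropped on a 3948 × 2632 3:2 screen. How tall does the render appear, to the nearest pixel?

2193 px

First fit — 16:10 into 5344×4008 spans the width: 5344.00 × 3340.00.
The 4×3 canvas is height-limited in 3948×2632, giving 3509.33 × 2632.00; scale factor 0.6567.
The render scales with it: height 3340.00 × 0.6567 ≈ 2193.33.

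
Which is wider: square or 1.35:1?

square = 1 and 1.35; 1.35 > 1.

1.35:1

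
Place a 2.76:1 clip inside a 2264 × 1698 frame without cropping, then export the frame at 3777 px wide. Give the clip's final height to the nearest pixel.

At 2264×1698 the clip is width-limited, so height = 2264 / 2.760 ≈ 820.29 px.
The frame scales by 3777/2264 = 1.6683; 820.29 × 1.6683 ≈ 1368.48 px.

1368 px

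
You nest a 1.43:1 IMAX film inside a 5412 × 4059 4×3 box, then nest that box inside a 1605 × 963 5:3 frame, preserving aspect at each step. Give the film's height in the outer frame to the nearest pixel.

898 px

First fit — 1.43:1 IMAX into 5412×4059 spans the width: 5412.00 × 3784.62.
Second fit — the 4×3 canvas into 1605×963 spans the height: 1284.00 × 963.00 (×0.2373 from 5412×4059).
The film scales with it: height 3784.62 × 0.2373 ≈ 897.90.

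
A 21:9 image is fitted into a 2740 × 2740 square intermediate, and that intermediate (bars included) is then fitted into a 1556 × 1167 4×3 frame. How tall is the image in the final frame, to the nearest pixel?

21:9 in 2740×2740: fills the width, so the image is 2740.00 × 1174.29.
square in 1556×1167: fills the height, so the intermediate becomes 1167.00 × 1167.00 — a scale of ×0.4259.
Applying the same ×0.4259: 1174.29 → 500.14.

500 px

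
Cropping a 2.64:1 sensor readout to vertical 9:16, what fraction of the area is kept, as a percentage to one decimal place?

The height stays; only width is cut (since vertical 9:16 is narrower than 2.64:1).
(0.562)/(2.640) ≈ 0.213 of the area survives.

21.3%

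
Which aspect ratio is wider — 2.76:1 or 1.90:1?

2.76:1

2.76 and 1.9; 2.76 > 1.9.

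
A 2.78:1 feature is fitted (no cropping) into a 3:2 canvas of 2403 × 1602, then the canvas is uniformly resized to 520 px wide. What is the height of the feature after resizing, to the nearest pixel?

187 px

At 2403×1602 the feature is width-limited, so height = 2403 / 2.780 ≈ 864.39 px.
Resizing to 520 px wide multiplies everything by 0.2164: 864.39 → 187.05 px.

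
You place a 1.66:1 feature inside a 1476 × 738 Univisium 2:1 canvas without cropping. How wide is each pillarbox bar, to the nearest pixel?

125 px

Since 1.660 < 2.000, the feature is height-limited.
The feature is 738 × 1.660 ≈ 1225.08 px wide.
Black = 1476 − 1225.08 = 250.92 px, or 125.46 per bar.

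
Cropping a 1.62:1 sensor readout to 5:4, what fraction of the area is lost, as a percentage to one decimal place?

Going from 1.62:1 to 5:4 means cutting width while keeping height.
Area ratio = (1.250)/(1.620) = 77.16%; the remaining 22.84% is cropped out.

22.8%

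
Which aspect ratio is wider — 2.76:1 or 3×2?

2.76 and 3×2 = 1.5; 2.76 > 1.5.

2.76:1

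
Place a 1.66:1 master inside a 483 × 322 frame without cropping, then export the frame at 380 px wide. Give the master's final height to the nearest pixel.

229 px

Fitted into 483×322, the master spans the width; its height is 483 / 1.660 ≈ 290.96 px.
The frame scales by 380/483 = 0.7867; 290.96 × 0.7867 ≈ 228.92 px.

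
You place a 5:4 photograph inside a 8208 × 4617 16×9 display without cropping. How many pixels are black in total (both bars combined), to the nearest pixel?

11250475 pixels

Since 1.250 < 1.778, the photograph is height-limited.
The photograph is 4617 × 5/4 ≈ 5771.2500 px wide.
Black = 8208 − 5771.2500 = 2436.7500 px.
Bar area = 2436.7500 × 4617 ≈ 11250475 px.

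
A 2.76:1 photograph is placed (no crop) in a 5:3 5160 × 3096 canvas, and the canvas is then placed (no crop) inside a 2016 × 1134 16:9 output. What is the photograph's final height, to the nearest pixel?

685 px

Inside the 5160×3096 canvas the photograph is width-limited at 5160.00 × 1869.57.
Second fit — the 5:3 canvas into 2016×1134 spans the height: 1890.00 × 1134.00 (×0.3663 from 5160×3096).
Applying the same ×0.3663: 1869.57 → 684.78.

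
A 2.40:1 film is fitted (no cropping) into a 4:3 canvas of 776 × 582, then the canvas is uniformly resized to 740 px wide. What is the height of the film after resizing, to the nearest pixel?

In the 776×582 frame the film fills the width: height = 776 / 2.400 ≈ 323.33 px.
Resizing to 740 px wide multiplies everything by 0.9536: 323.33 → 308.33 px.

308 px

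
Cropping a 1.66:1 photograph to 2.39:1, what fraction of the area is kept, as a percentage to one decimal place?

69.5%

The width stays; only height is cut (since 2.39:1 is wider than 1.66:1).
Fraction kept = (1.660)/(2.390) ≈ 69.46%.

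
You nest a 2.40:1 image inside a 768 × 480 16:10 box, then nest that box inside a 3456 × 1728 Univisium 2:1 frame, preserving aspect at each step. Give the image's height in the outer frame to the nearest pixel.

1152 px

Inside the 768×480 canvas the image is width-limited at 768.00 × 320.00.
The 16:10 canvas is height-limited in 3456×1728, giving 2764.80 × 1728.00; scale factor 3.6000.
The image scales with it: height 320.00 × 3.6000 ≈ 1152.00.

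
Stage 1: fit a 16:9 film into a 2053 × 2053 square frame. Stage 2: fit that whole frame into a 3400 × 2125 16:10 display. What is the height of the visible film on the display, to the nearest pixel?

First fit — 16:9 into 2053×2053 spans the width: 2053.00 × 1154.81.
Second fit — the square canvas into 3400×2125 spans the height: 2125.00 × 2125.00 (×1.0351 from 2053×2053).
The film scales with it: height 1154.81 × 1.0351 ≈ 1195.31.

1195 px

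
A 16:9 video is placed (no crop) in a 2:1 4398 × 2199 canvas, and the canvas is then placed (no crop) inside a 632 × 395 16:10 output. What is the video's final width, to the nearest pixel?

First fit — 16:9 into 4398×2199 spans the height: 3909.33 × 2199.00.
2:1 in 632×395: fills the width, so the intermediate becomes 632.00 × 316.00 — a scale of ×0.1437.
So the video's width is 3909.33 × 0.1437 ≈ 561.78.

562 px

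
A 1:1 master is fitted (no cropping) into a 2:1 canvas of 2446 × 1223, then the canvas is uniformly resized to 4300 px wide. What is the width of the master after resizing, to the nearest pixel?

In the 2446×1223 frame the master fills the height: width = 1223 × 1/1 ≈ 1223.00 px.
The frame scales by 4300/2446 = 1.7580; 1223.00 × 1.7580 ≈ 2150.00 px.

2150 px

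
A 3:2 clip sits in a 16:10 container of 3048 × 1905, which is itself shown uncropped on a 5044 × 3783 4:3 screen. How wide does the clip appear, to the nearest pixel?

4729 px

First fit — 3:2 into 3048×1905 spans the height: 2857.50 × 1905.00.
16:10 in 5044×3783: fills the width, so the intermediate becomes 5044.00 × 3152.50 — a scale of ×1.6549.
So the clip's width is 2857.50 × 1.6549 ≈ 4728.75.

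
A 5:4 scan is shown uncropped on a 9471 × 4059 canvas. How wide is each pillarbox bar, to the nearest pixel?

Since 1.250 < 2.333, the scan is height-limited.
Content width = 4059 × 5/4 ≈ 5073.75 px.
9471 − 5073.75 = 4397.25 px of bars (2198.62 each).

2199 px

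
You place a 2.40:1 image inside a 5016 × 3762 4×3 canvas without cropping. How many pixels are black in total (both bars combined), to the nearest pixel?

8386752 pixels

Since 2.400 > 1.333, the image is width-limited.
The image is 5016 / 2.400 ≈ 2090.0000 px tall.
Leftover height: 3762 − 2090.0000 = 1672.0000 px.
Bar area = 1672.0000 × 5016 ≈ 8386752 px.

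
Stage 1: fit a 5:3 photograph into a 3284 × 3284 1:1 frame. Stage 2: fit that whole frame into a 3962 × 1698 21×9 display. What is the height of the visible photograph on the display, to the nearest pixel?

First fit — 5:3 into 3284×3284 spans the width: 3284.00 × 1970.40.
The 1:1 canvas is height-limited in 3962×1698, giving 1698.00 × 1698.00; scale factor 0.5171.
The photograph scales with it: height 1970.40 × 0.5171 ≈ 1018.80.

1019 px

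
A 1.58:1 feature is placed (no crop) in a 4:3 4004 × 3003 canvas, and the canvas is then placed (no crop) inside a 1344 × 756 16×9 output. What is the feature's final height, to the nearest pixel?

Inside the 4004×3003 canvas the feature is width-limited at 4004.00 × 2534.18.
The 4:3 canvas is height-limited in 1344×756, giving 1008.00 × 756.00; scale factor 0.2517.
So the feature's height is 2534.18 × 0.2517 ≈ 637.97.

638 px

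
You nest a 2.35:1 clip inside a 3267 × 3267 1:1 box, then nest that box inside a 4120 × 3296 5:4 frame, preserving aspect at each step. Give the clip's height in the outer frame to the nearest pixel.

1403 px

2.35:1 in 3267×3267: fills the width, so the clip is 3267.00 × 1390.21.
The 1:1 canvas is height-limited in 4120×3296, giving 3296.00 × 3296.00; scale factor 1.0089.
So the clip's height is 1390.21 × 1.0089 ≈ 1402.55.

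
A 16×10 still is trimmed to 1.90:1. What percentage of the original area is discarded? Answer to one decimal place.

The width stays; only height is cut (since 1.90:1 is wider than 16×10).
Area ratio = (1.600)/(1.900) = 84.21%; the remaining 15.79% is cropped out.

15.8%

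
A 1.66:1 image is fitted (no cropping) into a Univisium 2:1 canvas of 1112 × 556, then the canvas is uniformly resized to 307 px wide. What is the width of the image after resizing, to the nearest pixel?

At 1112×556 the image is height-limited, so width = 556 × 1.660 ≈ 922.96 px.
Resizing to 307 px wide multiplies everything by 0.2761: 922.96 → 254.81 px.

255 px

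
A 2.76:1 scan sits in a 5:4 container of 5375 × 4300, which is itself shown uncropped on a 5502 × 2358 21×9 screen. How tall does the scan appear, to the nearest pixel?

First fit — 2.76:1 into 5375×4300 spans the width: 5375.00 × 1947.46.
Second fit — the 5:4 canvas into 5502×2358 spans the height: 2947.50 × 2358.00 (×0.5484 from 5375×4300).
So the scan's height is 1947.46 × 0.5484 ≈ 1067.93.

1068 px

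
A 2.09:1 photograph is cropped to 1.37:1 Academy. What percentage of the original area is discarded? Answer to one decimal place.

34.4%

Going from 2.09:1 to 1.37:1 Academy means cutting width while keeping height.
Fraction kept = (1.370)/(2.090) ≈ 65.55%, so 34.45% is lost.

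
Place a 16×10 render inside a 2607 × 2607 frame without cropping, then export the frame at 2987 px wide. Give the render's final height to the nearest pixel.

Fitted into 2607×2607, the render spans the width; its height is 2607 × 10/16 ≈ 1629.38 px.
Resizing to 2987 px wide multiplies everything by 1.1458: 1629.38 → 1866.88 px.

1867 px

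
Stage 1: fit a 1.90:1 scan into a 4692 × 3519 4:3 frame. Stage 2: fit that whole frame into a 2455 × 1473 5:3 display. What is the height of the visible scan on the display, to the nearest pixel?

1034 px

1.90:1 in 4692×3519: fills the width, so the scan is 4692.00 × 2469.47.
The 4:3 canvas is height-limited in 2455×1473, giving 1964.00 × 1473.00; scale factor 0.4186.
Applying the same ×0.4186: 2469.47 → 1033.68.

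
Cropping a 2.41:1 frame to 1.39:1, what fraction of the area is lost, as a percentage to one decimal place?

1.39:1 is narrower than 2.41:1, so the crop keeps the full height and trims the width.
Area ratio = (1.390)/(2.410) = 57.68%; the remaining 42.32% is cropped out.

42.3%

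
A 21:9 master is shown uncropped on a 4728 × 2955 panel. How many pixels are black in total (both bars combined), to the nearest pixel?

21:9 (2.333) > 16:10 (1.600), so the master fills the width.
That makes the image 2026.2857 px tall (4728 × 9/21).
Leftover height: 2955 − 2026.2857 = 928.7143 px.
That's 928.7143 × 4728 ≈ 4390961 black pixels.

4390961 pixels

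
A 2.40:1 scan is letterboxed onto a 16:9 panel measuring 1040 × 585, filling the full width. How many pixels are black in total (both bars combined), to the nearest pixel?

157733 pixels

Content height = 1040 / 2.400 ≈ 433.3333 px.
585 − 433.3333 = 151.6667 px of bars.
That's 151.6667 × 1040 ≈ 157733 black pixels.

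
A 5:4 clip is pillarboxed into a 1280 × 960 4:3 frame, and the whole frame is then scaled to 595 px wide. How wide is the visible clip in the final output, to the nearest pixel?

At 1280×960 the clip is height-limited, so width = 960 × 5/4 ≈ 1200.00 px.
The frame scales by 595/1280 = 0.4648; 1200.00 × 0.4648 ≈ 557.81 px.

558 px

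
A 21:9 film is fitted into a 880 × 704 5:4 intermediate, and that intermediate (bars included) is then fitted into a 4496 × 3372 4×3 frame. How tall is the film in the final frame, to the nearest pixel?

21:9 in 880×704: fills the width, so the film is 880.00 × 377.14.
5:4 in 4496×3372: fills the height, so the intermediate becomes 4215.00 × 3372.00 — a scale of ×4.7898.
So the film's height is 377.14 × 4.7898 ≈ 1806.43.

1806 px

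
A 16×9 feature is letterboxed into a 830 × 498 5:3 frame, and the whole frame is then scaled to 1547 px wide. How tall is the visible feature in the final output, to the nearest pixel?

In the 830×498 frame the feature fills the width: height = 830 × 9/16 ≈ 466.88 px.
Scaling 830 → 1547 is ×1.8639, so the height becomes 466.88 × 1.8639 ≈ 870.19 px.

870 px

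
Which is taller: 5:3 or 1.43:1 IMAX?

5:3 = 1.667 and 1.43; 1.667 > 1.43. The smaller width-to-height ratio is the taller frame.

1.43:1 IMAX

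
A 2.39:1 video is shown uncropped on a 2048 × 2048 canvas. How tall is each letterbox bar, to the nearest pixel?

2.39:1 is wider than 1:1, so it spans the full width.
The video is 2048 / 2.390 ≈ 856.90 px tall.
Leftover height: 2048 − 856.90 = 1191.10 px → 595.55 each side.

596 px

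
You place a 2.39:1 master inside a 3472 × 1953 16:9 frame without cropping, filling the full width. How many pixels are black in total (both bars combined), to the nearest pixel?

That makes the image 1452.7197 px tall (3472 / 2.390).
Leftover height: 1953 − 1452.7197 = 500.2803 px.
That's 500.2803 × 3472 ≈ 1736973 black pixels.

1736973 pixels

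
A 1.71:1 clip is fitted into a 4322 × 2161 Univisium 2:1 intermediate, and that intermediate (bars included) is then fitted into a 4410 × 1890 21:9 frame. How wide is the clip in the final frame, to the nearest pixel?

First fit — 1.71:1 into 4322×2161 spans the height: 3695.31 × 2161.00.
Univisium 2:1 in 4410×1890: fills the height, so the intermediate becomes 3780.00 × 1890.00 — a scale of ×0.8746.
So the clip's width is 3695.31 × 0.8746 ≈ 3231.90.

3232 px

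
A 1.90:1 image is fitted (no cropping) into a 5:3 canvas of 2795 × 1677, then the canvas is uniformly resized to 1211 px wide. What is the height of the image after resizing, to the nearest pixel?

At 2795×1677 the image is width-limited, so height = 2795 / 1.900 ≈ 1471.05 px.
Scaling 2795 → 1211 is ×0.4333, so the height becomes 1471.05 × 0.4333 ≈ 637.37 px.

637 px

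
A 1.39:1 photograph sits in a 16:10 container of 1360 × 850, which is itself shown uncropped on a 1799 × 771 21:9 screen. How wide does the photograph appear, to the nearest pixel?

1072 px

1.39:1 in 1360×850: fills the height, so the photograph is 1181.50 × 850.00.
The 16:10 canvas is height-limited in 1799×771, giving 1233.60 × 771.00; scale factor 0.9071.
Applying the same ×0.9071: 1181.50 → 1071.69.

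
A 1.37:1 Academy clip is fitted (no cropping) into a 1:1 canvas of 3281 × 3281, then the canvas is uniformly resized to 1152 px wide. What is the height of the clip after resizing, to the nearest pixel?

Fitted into 3281×3281, the clip spans the width; its height is 3281 / 1.370 ≈ 2394.89 px.
The frame scales by 1152/3281 = 0.3511; 2394.89 × 0.3511 ≈ 840.88 px.

841 px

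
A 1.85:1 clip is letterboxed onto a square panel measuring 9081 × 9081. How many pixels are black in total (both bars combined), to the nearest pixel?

37889123 pixels

Since 1.850 > 1.000, the clip is width-limited.
The clip is 9081 / 1.850 ≈ 4908.6486 px tall.
Leftover height: 9081 − 4908.6486 = 4172.3514 px.
That's 4172.3514 × 9081 ≈ 37889123 black pixels.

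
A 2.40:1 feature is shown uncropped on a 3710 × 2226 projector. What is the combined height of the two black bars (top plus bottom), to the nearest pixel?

2.40:1 (2.400) > 5:3 (1.667), so the feature fills the width.
The feature is 3710 / 2.400 ≈ 1545.83 px tall.
Leftover height: 2226 − 1545.83 = 680.17 px.

680 px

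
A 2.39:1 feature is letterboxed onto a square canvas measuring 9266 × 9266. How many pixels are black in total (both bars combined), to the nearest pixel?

49934590 pixels

2.39:1 is wider than square, so it spans the full width.
The feature is 9266 / 2.390 ≈ 3876.9874 px tall.
9266 − 3876.9874 = 5389.0126 px of bars.
Bar area = 5389.0126 × 9266 ≈ 49934590 px.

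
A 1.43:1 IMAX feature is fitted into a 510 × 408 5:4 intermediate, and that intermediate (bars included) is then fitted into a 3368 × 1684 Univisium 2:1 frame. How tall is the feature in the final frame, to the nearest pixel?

1.43:1 IMAX in 510×408: fills the width, so the feature is 510.00 × 356.64.
5:4 in 3368×1684: fills the height, so the intermediate becomes 2105.00 × 1684.00 — a scale of ×4.1275.
So the feature's height is 356.64 × 4.1275 ≈ 1472.03.

1472 px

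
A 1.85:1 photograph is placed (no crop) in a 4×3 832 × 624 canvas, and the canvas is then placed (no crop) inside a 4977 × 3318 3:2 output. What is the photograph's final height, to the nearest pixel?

2391 px

1.85:1 in 832×624: fills the width, so the photograph is 832.00 × 449.73.
The 4×3 canvas is height-limited in 4977×3318, giving 4424.00 × 3318.00; scale factor 5.3173.
So the photograph's height is 449.73 × 5.3173 ≈ 2391.35.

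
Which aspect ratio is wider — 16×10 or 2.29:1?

2.29:1

16×10 = 1.6 and 2.29; 2.29 > 1.6.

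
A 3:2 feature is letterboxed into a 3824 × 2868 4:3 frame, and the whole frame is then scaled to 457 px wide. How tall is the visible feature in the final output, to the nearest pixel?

In the 3824×2868 frame the feature fills the width: height = 3824 × 2/3 ≈ 2549.33 px.
Scaling 3824 → 457 is ×0.1195, so the height becomes 2549.33 × 0.1195 ≈ 304.67 px.

305 px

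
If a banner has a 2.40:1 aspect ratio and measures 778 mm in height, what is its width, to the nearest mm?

1867 mm

At 2.40:1, 778 × 2.400 ≈ 1867.20.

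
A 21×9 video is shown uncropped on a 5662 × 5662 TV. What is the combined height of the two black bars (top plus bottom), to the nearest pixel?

21×9 is wider than square, so it spans the full width.
Content height = 5662 × 9/21 ≈ 2426.57 px.
5662 − 2426.57 = 3235.43 px of bars.

3235 px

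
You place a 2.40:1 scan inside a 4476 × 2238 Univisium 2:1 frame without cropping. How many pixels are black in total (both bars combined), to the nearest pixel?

2.40:1 (2.400) > Univisium 2:1 (2.000), so the scan fills the width.
The scan is 4476 / 2.400 ≈ 1865.0000 px tall.
2238 − 1865.0000 = 373.0000 px of bars.
Bar area = 373.0000 × 4476 ≈ 1669548 px.

1669548 pixels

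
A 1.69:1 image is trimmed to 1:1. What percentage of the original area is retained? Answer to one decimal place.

59.2%

The height stays; only width is cut (since 1:1 is narrower than 1.69:1).
Fraction kept = (1.000)/(1.690) ≈ 59.17%.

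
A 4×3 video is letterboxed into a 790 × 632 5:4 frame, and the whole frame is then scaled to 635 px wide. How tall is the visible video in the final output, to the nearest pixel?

476 px

At 790×632 the video is width-limited, so height = 790 × 3/4 ≈ 592.50 px.
Scaling 790 → 635 is ×0.8038, so the height becomes 592.50 × 0.8038 ≈ 476.25 px.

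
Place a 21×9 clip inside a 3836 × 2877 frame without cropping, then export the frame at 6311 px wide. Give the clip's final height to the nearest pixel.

In the 3836×2877 frame the clip fills the width: height = 3836 × 9/21 ≈ 1644.00 px.
The frame scales by 6311/3836 = 1.6452; 1644.00 × 1.6452 ≈ 2704.71 px.

2705 px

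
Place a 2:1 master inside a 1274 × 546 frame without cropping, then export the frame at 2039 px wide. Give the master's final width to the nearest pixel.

Fitted into 1274×546, the master spans the height; its width is 546 × 2/1 ≈ 1092.00 px.
Resizing to 2039 px wide multiplies everything by 1.6005: 1092.00 → 1747.71 px.

1748 px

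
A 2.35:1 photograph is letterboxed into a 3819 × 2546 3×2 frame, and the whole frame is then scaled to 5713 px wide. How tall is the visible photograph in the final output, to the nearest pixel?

At 3819×2546 the photograph is width-limited, so height = 3819 / 2.350 ≈ 1625.11 px.
Resizing to 5713 px wide multiplies everything by 1.4959: 1625.11 → 2431.06 px.

2431 px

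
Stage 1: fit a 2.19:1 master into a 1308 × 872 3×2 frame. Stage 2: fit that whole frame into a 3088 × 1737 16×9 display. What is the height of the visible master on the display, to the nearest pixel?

1190 px

First fit — 2.19:1 into 1308×872 spans the width: 1308.00 × 597.26.
The 3×2 canvas is height-limited in 3088×1737, giving 2605.50 × 1737.00; scale factor 1.9920.
The master scales with it: height 597.26 × 1.9920 ≈ 1189.73.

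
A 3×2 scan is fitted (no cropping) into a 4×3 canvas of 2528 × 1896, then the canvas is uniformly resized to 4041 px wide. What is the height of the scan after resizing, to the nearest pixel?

2694 px

In the 2528×1896 frame the scan fills the width: height = 2528 × 2/3 ≈ 1685.33 px.
Resizing to 4041 px wide multiplies everything by 1.5985: 1685.33 → 2694.00 px.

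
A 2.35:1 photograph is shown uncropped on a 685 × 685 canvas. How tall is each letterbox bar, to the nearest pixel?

2.35:1 (2.350) > 1:1 (1.000), so the photograph fills the width.
The photograph is 685 / 2.350 ≈ 291.49 px tall.
Black = 685 − 291.49 = 393.51 px, or 196.76 per bar.

197 px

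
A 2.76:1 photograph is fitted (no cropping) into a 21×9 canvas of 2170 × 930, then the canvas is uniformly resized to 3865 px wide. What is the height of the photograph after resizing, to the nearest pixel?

1400 px

At 2170×930 the photograph is width-limited, so height = 2170 / 2.760 ≈ 786.23 px.
The frame scales by 3865/2170 = 1.7811; 786.23 × 1.7811 ≈ 1400.36 px.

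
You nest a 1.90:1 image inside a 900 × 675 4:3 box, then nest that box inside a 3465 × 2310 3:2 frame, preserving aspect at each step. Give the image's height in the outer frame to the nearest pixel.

1621 px

1.90:1 in 900×675: fills the width, so the image is 900.00 × 473.68.
The 4:3 canvas is height-limited in 3465×2310, giving 3080.00 × 2310.00; scale factor 3.4222.
So the image's height is 473.68 × 3.4222 ≈ 1621.05.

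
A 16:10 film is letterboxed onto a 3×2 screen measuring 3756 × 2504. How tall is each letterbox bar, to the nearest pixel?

78 px

16:10 is wider than 3×2, so it spans the full width.
That makes the image 2347.50 px tall (3756 × 10/16).
2504 − 2347.50 = 156.50 px of bars (78.25 each).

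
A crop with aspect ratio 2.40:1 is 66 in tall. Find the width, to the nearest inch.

66 × 2.400 = 158.40.

158 in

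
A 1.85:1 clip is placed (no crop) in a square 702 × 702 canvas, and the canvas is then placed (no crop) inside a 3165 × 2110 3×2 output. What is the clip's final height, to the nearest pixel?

1141 px

1.85:1 in 702×702: fills the width, so the clip is 702.00 × 379.46.
The square canvas is height-limited in 3165×2110, giving 2110.00 × 2110.00; scale factor 3.0057.
So the clip's height is 379.46 × 3.0057 ≈ 1140.54.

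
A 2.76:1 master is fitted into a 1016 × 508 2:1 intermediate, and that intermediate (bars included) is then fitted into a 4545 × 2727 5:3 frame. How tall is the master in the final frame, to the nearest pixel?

First fit — 2.76:1 into 1016×508 spans the width: 1016.00 × 368.12.
The 2:1 canvas is width-limited in 4545×2727, giving 4545.00 × 2272.50; scale factor 4.4734.
So the master's height is 368.12 × 4.4734 ≈ 1646.74.

1647 px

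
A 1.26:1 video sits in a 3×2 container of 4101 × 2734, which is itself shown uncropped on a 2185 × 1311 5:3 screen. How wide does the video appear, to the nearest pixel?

First fit — 1.26:1 into 4101×2734 spans the height: 3444.84 × 2734.00.
3×2 in 2185×1311: fills the height, so the intermediate becomes 1966.50 × 1311.00 — a scale of ×0.4795.
The video scales with it: width 3444.84 × 0.4795 ≈ 1651.86.

1652 px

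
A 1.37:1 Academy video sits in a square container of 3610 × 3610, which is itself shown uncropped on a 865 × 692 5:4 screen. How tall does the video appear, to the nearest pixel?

505 px

1.37:1 Academy in 3610×3610: fills the width, so the video is 3610.00 × 2635.04.
square in 865×692: fills the height, so the intermediate becomes 692.00 × 692.00 — a scale of ×0.1917.
So the video's height is 2635.04 × 0.1917 ≈ 505.11.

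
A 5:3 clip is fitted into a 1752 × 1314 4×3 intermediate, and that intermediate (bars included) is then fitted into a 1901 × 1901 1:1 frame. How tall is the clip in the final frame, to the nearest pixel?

5:3 in 1752×1314: fills the width, so the clip is 1752.00 × 1051.20.
Second fit — the 4×3 canvas into 1901×1901 spans the width: 1901.00 × 1425.75 (×1.0850 from 1752×1314).
The clip scales with it: height 1051.20 × 1.0850 ≈ 1140.60.

1141 px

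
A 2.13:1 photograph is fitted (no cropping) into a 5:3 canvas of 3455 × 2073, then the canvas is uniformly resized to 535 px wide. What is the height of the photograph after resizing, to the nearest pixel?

At 3455×2073 the photograph is width-limited, so height = 3455 / 2.130 ≈ 1622.07 px.
The frame scales by 535/3455 = 0.1548; 1622.07 × 0.1548 ≈ 251.17 px.

251 px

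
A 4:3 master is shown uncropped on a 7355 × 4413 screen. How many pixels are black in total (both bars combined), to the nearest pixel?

4:3 (1.333) < 5:3 (1.667), so the master fills the height.
Content width = 4413 × 4/3 ≈ 5884.0000 px.
7355 − 5884.0000 = 1471.0000 px of bars.
Across the 4413-px span: 1471.0000 × 4413 ≈ 6491523 px.

6491523 pixels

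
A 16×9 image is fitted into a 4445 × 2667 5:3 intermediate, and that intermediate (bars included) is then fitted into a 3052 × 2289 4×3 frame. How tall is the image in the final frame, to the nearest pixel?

16×9 in 4445×2667: fills the width, so the image is 4445.00 × 2500.31.
5:3 in 3052×2289: fills the width, so the intermediate becomes 3052.00 × 1831.20 — a scale of ×0.6866.
The image scales with it: height 2500.31 × 0.6866 ≈ 1716.75.

1717 px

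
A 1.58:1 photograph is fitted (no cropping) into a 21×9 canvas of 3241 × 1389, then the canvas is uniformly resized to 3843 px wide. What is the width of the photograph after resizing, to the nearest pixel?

2602 px

At 3241×1389 the photograph is height-limited, so width = 1389 × 1.580 ≈ 2194.62 px.
Scaling 3241 → 3843 is ×1.1857, so the width becomes 2194.62 × 1.1857 ≈ 2602.26 px.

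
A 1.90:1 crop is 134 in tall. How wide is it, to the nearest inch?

255 in

At 1.90:1, 134 × 1.900 ≈ 254.60.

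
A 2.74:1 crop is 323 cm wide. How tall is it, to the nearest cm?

118 cm

323 / 2.740 = 117.88.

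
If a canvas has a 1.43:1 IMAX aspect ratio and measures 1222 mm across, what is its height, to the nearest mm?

855 mm

At 1.43:1 IMAX, 1222 / 1.430 ≈ 854.55.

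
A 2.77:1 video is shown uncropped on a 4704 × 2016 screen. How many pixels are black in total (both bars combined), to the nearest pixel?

1494955 pixels

2.77:1 is wider than 21:9, so it spans the full width.
The video is 4704 / 2.770 ≈ 1698.1949 px tall.
Leftover height: 2016 − 1698.1949 = 317.8051 px.
That's 317.8051 × 4704 ≈ 1494955 black pixels.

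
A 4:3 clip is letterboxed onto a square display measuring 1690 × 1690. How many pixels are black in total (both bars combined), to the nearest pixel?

714025 pixels

4:3 is wider than square, so it spans the full width.
The clip is 1690 × 3/4 ≈ 1267.5000 px tall.
1690 − 1267.5000 = 422.5000 px of bars.
That's 422.5000 × 1690 ≈ 714025 black pixels.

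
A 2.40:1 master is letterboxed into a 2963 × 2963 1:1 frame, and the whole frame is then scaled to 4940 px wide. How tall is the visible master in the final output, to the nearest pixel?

In the 2963×2963 frame the master fills the width: height = 2963 / 2.400 ≈ 1234.58 px.
The frame scales by 4940/2963 = 1.6672; 1234.58 × 1.6672 ≈ 2058.33 px.

2058 px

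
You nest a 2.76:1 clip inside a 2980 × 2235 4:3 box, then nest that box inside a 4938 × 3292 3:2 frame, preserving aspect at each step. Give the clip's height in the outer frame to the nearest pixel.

1590 px

Inside the 2980×2235 canvas the clip is width-limited at 2980.00 × 1079.71.
The 4:3 canvas is height-limited in 4938×3292, giving 4389.33 × 3292.00; scale factor 1.4729.
So the clip's height is 1079.71 × 1.4729 ≈ 1590.34.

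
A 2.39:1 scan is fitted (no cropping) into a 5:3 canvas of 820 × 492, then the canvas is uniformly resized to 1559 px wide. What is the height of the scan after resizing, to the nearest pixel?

652 px

In the 820×492 frame the scan fills the width: height = 820 / 2.390 ≈ 343.10 px.
Resizing to 1559 px wide multiplies everything by 1.9012: 343.10 → 652.30 px.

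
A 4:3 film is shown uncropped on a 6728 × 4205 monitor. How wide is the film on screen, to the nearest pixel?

5607 px

4:3 (1.333) < 16:10 (1.600), so the film fills the height.
Content width = 4205 × 4/3 ≈ 5606.67 px.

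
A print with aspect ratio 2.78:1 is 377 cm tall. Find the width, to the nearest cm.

1048 cm

At 2.78:1, 377 × 2.780 ≈ 1048.06.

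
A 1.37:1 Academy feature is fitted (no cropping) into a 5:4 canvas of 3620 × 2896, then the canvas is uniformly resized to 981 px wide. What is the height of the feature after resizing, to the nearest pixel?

At 3620×2896 the feature is width-limited, so height = 3620 / 1.370 ≈ 2642.34 px.
The frame scales by 981/3620 = 0.2710; 2642.34 × 0.2710 ≈ 716.06 px.

716 px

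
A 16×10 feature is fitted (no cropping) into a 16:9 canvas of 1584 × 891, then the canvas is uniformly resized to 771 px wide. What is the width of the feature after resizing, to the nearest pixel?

In the 1584×891 frame the feature fills the height: width = 891 × 16/10 ≈ 1425.60 px.
The frame scales by 771/1584 = 0.4867; 1425.60 × 0.4867 ≈ 693.90 px.

694 px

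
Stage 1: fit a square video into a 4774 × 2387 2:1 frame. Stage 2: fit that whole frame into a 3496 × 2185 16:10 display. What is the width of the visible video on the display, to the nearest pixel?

square in 4774×2387: fills the height, so the video is 2387.00 × 2387.00.
The 2:1 canvas is width-limited in 3496×2185, giving 3496.00 × 1748.00; scale factor 0.7323.
So the video's width is 2387.00 × 0.7323 ≈ 1748.00.

1748 px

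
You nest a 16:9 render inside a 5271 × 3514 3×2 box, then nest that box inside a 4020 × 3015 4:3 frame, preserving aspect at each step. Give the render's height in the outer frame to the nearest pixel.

2261 px

First fit — 16:9 into 5271×3514 spans the width: 5271.00 × 2964.94.
Second fit — the 3×2 canvas into 4020×3015 spans the width: 4020.00 × 2680.00 (×0.7627 from 5271×3514).
Applying the same ×0.7627: 2964.94 → 2261.25.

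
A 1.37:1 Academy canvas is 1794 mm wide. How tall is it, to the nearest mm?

1794 / 1.370 = 1309.49.

1309 mm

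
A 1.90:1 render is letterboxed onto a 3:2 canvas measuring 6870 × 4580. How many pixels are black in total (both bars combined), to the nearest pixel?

6624126 pixels

Since 1.900 > 1.500, the render is width-limited.
The render is 6870 / 1.900 ≈ 3615.7895 px tall.
Leftover height: 4580 − 3615.7895 = 964.2105 px.
Bar area = 964.2105 × 6870 ≈ 6624126 px.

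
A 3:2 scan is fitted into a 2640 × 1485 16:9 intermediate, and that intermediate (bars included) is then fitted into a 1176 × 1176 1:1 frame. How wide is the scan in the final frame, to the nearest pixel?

992 px

First fit — 3:2 into 2640×1485 spans the height: 2227.50 × 1485.00.
Second fit — the 16:9 canvas into 1176×1176 spans the width: 1176.00 × 661.50 (×0.4455 from 2640×1485).
So the scan's width is 2227.50 × 0.4455 ≈ 992.25.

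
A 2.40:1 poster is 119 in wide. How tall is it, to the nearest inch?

50 in

119 / 2.400 = 49.58.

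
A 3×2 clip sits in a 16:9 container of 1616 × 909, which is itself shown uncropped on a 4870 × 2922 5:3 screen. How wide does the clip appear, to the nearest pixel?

4109 px

First fit — 3×2 into 1616×909 spans the height: 1363.50 × 909.00.
16:9 in 4870×2922: fills the width, so the intermediate becomes 4870.00 × 2739.38 — a scale of ×3.0136.
The clip scales with it: width 1363.50 × 3.0136 ≈ 4109.06.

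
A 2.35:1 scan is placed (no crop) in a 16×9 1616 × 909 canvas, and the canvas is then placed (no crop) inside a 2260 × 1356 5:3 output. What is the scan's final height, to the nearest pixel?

962 px

Inside the 1616×909 canvas the scan is width-limited at 1616.00 × 687.66.
16×9 in 2260×1356: fills the width, so the intermediate becomes 2260.00 × 1271.25 — a scale of ×1.3985.
The scan scales with it: height 687.66 × 1.3985 ≈ 961.70.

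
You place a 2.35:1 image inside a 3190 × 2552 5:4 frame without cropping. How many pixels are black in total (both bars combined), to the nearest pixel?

3810625 pixels

2.35:1 is wider than 5:4, so it spans the full width.
That makes the image 1357.4468 px tall (3190 / 2.350).
Leftover height: 2552 − 1357.4468 = 1194.5532 px.
Across the 3190-px span: 1194.5532 × 3190 ≈ 3810625 px.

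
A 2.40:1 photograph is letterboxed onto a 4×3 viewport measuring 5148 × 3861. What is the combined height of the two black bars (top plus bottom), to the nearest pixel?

1716 px

Since 2.400 > 1.333, the photograph is width-limited.
The photograph is 5148 / 2.400 ≈ 2145.00 px tall.
3861 − 2145.00 = 1716.00 px of bars.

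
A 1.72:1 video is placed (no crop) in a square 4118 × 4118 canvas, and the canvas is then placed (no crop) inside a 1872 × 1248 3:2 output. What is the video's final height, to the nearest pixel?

First fit — 1.72:1 into 4118×4118 spans the width: 4118.00 × 2394.19.
Second fit — the square canvas into 1872×1248 spans the height: 1248.00 × 1248.00 (×0.3031 from 4118×4118).
Applying the same ×0.3031: 2394.19 → 725.58.

726 px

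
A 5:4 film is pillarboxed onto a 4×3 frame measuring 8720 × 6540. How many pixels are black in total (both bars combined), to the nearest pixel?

3564300 pixels

5:4 (1.250) < 4×3 (1.333), so the film fills the height.
The film is 6540 × 5/4 ≈ 8175.0000 px wide.
8720 − 8175.0000 = 545.0000 px of bars.
Bar area = 545.0000 × 6540 ≈ 3564300 px.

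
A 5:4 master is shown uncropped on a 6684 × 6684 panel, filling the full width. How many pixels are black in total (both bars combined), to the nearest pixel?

8935171 pixels

That makes the image 5347.2000 px tall (6684 × 4/5).
6684 − 5347.2000 = 1336.8000 px of bars.
Bar area = 1336.8000 × 6684 ≈ 8935171 px.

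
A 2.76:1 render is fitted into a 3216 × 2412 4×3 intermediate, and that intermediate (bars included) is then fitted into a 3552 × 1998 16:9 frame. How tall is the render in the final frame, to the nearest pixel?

965 px

2.76:1 in 3216×2412: fills the width, so the render is 3216.00 × 1165.22.
Second fit — the 4×3 canvas into 3552×1998 spans the height: 2664.00 × 1998.00 (×0.8284 from 3216×2412).
Applying the same ×0.8284: 1165.22 → 965.22.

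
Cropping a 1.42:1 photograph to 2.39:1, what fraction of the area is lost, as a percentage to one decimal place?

40.6%

2.39:1 is wider than 1.42:1, so the crop keeps the full width and trims the height.
(1.420)/(2.390) ≈ 0.594 of the area survives, leaving 40.59% discarded.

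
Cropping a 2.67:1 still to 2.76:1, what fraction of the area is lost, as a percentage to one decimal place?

Going from 2.67:1 to 2.76:1 means cutting height while keeping width.
Area ratio = (2.670)/(2.760) = 96.74%; the remaining 3.26% is cropped out.

3.3%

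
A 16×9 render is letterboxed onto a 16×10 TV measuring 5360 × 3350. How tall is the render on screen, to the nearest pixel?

16×9 is wider than 16×10, so it spans the full width.
That makes the image 3015.00 px tall (5360 × 9/16).

3015 px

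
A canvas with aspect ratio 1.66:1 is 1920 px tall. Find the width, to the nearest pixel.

At 1.66:1, 1920 × 1.660 ≈ 3187.20.

3187 px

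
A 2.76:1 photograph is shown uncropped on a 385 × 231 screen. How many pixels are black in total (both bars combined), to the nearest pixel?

Since 2.760 > 1.667, the photograph is width-limited.
That makes the image 139.4928 px tall (385 / 2.760).
Leftover height: 231 − 139.4928 = 91.5072 px.
Across the 385-px span: 91.5072 × 385 ≈ 35230 px.

35230 pixels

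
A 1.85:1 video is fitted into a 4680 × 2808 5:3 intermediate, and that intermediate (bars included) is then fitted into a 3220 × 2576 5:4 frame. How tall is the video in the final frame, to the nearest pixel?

Inside the 4680×2808 canvas the video is width-limited at 4680.00 × 2529.73.
5:3 in 3220×2576: fills the width, so the intermediate becomes 3220.00 × 1932.00 — a scale of ×0.6880.
The video scales with it: height 2529.73 × 0.6880 ≈ 1740.54.

1741 px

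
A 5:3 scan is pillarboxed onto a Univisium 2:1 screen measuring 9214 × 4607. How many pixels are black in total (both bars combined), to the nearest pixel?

7074816 pixels

Since 1.667 < 2.000, the scan is height-limited.
Content width = 4607 × 5/3 ≈ 7678.3333 px.
Leftover width: 9214 − 7678.3333 = 1535.6667 px.
That's 1535.6667 × 4607 ≈ 7074816 black pixels.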